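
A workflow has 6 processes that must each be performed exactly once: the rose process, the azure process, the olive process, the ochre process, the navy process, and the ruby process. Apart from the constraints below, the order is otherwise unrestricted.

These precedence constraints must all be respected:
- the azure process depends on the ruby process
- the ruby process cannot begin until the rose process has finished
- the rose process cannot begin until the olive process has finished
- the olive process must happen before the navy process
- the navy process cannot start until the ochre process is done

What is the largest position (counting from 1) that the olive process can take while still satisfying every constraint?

2

Following every chain forward from the olive process, the processes that must come later are the rose process, the azure process, the navy process, the ruby process — 4 of them.
So at least 4 processes follow the olive process, putting the olive process no later than position 2. That position is achievable by scheduling everything else first.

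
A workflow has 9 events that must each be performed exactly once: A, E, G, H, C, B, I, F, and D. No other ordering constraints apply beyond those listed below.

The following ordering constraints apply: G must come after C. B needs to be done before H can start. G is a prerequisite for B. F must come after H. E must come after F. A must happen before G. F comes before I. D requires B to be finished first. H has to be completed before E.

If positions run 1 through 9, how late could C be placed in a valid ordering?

The events that are forced after C, directly or by a chain of constraints, are E, G, H, B, I, F, D. That's 7 events.
So at least 7 events follow C, putting C no later than position 2. That position is achievable by scheduling everything else first.

2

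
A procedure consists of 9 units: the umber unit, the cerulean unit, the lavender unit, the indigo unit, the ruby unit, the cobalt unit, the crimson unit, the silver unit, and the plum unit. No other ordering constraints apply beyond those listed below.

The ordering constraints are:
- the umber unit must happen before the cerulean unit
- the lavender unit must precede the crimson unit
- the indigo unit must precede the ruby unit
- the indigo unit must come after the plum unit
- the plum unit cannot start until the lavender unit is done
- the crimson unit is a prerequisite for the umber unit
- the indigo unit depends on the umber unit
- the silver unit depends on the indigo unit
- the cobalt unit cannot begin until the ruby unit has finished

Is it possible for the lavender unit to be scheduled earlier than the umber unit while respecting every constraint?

The lavender unit is actually forced before the umber unit by the constraints, so certainly some valid ordering has the lavender unit first.

Yes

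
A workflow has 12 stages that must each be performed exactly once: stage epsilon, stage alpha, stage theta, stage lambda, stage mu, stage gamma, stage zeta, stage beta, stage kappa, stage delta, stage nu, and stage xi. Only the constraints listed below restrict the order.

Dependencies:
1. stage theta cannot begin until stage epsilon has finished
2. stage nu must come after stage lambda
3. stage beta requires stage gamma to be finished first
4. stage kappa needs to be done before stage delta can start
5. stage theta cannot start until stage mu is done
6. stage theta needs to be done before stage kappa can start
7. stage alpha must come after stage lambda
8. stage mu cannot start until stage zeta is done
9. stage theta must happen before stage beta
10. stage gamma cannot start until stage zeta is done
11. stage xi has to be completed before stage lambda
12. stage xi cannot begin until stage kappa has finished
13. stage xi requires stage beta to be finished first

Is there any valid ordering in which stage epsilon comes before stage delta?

Yes

Every valid ordering already has stage epsilon before stage delta (the constraints require it), so in particular at least one does.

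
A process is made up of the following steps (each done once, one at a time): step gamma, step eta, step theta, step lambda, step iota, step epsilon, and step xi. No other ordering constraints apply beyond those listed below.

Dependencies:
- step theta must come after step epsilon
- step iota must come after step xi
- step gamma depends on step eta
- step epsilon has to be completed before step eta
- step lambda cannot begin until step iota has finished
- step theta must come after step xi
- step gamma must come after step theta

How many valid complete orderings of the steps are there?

56

2 steps have no prerequisites (step epsilon, step xi), so any of them could come first.
Counting all ways to extend the partial order to a total order gives 56.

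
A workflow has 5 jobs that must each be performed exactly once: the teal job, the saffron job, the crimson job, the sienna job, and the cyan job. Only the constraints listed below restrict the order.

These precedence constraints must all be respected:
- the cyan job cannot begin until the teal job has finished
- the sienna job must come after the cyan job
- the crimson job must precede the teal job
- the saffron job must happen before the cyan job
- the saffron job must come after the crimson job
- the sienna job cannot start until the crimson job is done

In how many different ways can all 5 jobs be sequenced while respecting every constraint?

2

Only the crimson job has no prerequisites, so it must go first.
Counting all ways to extend the partial order to a total order gives 2.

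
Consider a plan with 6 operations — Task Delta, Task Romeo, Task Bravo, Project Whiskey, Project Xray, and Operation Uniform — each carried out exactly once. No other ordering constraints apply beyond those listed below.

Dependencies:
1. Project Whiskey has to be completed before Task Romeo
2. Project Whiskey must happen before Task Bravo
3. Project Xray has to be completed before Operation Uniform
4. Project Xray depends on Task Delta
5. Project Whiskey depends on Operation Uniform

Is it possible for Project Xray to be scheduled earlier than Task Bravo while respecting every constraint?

Yes

Every valid ordering already has Project Xray before Task Bravo (the constraints require it), so in particular at least one does.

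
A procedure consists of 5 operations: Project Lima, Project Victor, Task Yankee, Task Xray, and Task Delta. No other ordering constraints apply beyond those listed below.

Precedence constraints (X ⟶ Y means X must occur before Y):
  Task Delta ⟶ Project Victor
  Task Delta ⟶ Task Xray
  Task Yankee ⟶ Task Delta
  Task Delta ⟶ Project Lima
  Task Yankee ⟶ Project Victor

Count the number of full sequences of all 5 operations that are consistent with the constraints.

Task Yankee is the only operation with nothing required before it, so every ordering starts there.
Enumerating by repeatedly choosing an available operation (one whose prerequisites are all placed) gives 6 distinct complete orderings.

6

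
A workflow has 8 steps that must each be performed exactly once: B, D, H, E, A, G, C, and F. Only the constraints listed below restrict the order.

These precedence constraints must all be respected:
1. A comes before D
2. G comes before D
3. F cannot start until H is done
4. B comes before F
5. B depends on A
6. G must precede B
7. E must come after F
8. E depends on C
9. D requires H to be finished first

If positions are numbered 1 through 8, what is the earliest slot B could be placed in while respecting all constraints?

3

The steps that are forced before B, directly or transitively, are A, G. That's 2 steps.
So at minimum 2 steps come before B, putting B no earlier than position 3. That position is achievable by scheduling exactly those predecessors first.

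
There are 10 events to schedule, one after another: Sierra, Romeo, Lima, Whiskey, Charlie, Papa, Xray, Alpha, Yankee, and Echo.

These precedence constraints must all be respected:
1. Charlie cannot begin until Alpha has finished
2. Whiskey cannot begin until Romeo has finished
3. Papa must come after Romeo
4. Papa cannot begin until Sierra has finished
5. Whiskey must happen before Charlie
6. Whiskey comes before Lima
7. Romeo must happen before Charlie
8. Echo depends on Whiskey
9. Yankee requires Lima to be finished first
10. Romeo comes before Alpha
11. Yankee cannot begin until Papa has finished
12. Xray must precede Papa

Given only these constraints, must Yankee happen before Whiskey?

The constraints actually force Whiskey before Yankee (via Whiskey → Lima → Yankee), not the other way around.
So Yankee does not have to come before Whiskey — it cannot.

No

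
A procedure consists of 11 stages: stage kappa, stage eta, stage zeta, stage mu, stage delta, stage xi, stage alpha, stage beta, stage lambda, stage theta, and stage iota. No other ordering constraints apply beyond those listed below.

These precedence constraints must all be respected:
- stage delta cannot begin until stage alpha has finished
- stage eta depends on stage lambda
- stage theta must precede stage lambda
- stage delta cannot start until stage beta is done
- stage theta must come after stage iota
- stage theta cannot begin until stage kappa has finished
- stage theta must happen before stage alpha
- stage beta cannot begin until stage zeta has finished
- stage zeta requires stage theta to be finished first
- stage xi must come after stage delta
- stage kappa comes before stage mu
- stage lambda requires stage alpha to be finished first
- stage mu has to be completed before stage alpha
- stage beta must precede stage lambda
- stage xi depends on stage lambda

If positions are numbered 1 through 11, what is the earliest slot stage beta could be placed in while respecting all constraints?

The stages that are forced before stage beta, directly or transitively, are stage kappa, stage zeta, stage theta, stage iota. That's 4 stages.
So at minimum 4 stages come before stage beta, putting stage beta no earlier than position 5. That position is achievable by scheduling exactly those predecessors first.

5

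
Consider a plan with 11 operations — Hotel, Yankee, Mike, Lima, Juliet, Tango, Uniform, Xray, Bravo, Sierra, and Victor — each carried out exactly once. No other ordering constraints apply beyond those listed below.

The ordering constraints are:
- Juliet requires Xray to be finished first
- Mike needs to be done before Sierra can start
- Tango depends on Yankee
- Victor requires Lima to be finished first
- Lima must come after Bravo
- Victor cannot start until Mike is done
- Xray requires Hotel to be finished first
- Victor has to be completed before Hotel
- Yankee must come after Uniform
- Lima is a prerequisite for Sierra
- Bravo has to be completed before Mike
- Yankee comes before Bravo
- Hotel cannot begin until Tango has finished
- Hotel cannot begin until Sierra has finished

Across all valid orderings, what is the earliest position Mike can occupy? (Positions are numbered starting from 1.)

The operations that are forced before Mike, directly or transitively, are Yankee, Uniform, Bravo. That's 3 operations.
So at minimum 3 operations come before Mike, putting Mike no earlier than position 4. That position is achievable by scheduling exactly those predecessors first.

4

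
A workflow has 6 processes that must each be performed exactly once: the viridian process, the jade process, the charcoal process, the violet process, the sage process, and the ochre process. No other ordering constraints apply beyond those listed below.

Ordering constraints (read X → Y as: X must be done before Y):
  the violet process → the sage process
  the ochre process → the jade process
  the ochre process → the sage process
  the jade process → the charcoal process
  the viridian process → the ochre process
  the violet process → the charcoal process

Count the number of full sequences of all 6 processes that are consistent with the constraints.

11

The processes with no prerequisites are the viridian process, the violet process; any of them can be placed first.
Enumerating by repeatedly choosing an available process (one whose prerequisites are all placed) gives 11 distinct complete orderings.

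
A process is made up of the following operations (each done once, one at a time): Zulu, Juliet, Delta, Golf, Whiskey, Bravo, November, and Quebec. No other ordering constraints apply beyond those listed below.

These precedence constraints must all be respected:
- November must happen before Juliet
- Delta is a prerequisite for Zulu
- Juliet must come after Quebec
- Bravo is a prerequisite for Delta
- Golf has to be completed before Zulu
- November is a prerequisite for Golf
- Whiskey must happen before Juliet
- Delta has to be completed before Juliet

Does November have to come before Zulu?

Yes

Following the dependencies: November → Golf → Zulu.
That forces November before Zulu in every valid schedule.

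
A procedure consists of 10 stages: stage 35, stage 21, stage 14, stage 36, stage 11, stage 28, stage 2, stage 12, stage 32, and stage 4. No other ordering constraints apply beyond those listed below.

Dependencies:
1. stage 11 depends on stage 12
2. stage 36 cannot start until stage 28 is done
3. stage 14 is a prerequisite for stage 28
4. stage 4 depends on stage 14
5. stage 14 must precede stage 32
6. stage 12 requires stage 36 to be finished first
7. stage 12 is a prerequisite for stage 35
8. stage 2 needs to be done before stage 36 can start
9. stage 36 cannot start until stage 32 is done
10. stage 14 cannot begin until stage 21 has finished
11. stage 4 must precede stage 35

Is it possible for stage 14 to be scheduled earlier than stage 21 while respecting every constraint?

No

The constraints give a chain stage 21 → stage 14, which forces stage 21 before stage 14.
So no valid ordering can have stage 14 before stage 21.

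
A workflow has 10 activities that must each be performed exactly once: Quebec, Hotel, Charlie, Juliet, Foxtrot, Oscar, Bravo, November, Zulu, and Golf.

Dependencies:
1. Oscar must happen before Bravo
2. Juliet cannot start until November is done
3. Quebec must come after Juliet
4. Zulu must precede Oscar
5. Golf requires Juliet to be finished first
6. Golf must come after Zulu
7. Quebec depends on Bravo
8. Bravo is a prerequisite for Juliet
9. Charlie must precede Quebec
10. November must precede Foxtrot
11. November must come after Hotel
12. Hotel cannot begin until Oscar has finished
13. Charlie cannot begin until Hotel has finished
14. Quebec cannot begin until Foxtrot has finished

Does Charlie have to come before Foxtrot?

No

Charlie and Foxtrot are not related by any chain of constraints.
There exist valid orderings with Foxtrot before Charlie, so Charlie is not required to come first.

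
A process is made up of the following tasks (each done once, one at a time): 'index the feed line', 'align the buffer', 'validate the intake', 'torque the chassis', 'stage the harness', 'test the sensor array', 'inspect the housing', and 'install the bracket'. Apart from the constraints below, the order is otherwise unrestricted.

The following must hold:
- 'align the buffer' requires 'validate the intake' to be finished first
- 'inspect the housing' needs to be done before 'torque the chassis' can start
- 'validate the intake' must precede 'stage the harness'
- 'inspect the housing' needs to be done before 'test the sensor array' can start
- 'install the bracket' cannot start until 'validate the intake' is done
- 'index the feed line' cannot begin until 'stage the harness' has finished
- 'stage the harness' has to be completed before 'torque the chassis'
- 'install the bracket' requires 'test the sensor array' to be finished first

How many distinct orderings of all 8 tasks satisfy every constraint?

405

2 tasks have no prerequisites ('validate the intake', 'inspect the housing'), so any of them could come first.
Systematically extending each partial ordering one task at a time and counting, there are 405 complete orderings.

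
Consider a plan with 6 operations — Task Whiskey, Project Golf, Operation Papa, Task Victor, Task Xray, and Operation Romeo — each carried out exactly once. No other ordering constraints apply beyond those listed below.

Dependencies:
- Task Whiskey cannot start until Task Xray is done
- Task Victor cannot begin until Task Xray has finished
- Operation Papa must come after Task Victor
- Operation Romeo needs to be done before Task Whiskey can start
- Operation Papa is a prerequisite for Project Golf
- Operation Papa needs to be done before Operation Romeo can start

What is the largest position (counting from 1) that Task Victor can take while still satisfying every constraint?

2

The operations that are forced after Task Victor, directly or by a chain of constraints, are Task Whiskey, Project Golf, Operation Papa, Operation Romeo. That's 4 operations.
So at least 4 operations follow Task Victor, putting Task Victor no later than position 2. That position is achievable by scheduling everything else first.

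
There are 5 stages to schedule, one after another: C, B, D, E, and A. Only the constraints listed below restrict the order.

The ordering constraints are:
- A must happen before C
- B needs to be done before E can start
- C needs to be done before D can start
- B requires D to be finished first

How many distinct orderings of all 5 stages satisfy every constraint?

Only A has no prerequisites, so it must go first.
Continuing from there, at each step only one stage has all its prerequisites placed, so the ordering is fully determined — there is exactly 1.

1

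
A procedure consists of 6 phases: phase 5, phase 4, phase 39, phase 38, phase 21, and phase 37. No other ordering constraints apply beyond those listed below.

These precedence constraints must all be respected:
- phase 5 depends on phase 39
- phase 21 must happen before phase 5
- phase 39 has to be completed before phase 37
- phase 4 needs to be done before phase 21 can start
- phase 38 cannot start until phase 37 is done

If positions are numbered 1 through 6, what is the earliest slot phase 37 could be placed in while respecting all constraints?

2

The only phase forced before phase 37 (directly or transitively) is phase 39.
With 1 mandatory predecessor, the earliest phase 37 can sit is position 1+1 = 2, and placing just that one first achieves it.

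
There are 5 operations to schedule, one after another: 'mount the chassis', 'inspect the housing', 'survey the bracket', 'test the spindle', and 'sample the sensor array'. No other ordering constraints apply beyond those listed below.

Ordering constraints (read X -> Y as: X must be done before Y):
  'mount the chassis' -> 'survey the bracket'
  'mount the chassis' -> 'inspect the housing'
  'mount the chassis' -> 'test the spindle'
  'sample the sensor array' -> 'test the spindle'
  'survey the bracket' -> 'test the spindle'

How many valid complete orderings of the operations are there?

11

The operations with no prerequisites are 'mount the chassis', 'sample the sensor array'; any of them can be placed first.
Counting all ways to extend the partial order to a total order gives 11.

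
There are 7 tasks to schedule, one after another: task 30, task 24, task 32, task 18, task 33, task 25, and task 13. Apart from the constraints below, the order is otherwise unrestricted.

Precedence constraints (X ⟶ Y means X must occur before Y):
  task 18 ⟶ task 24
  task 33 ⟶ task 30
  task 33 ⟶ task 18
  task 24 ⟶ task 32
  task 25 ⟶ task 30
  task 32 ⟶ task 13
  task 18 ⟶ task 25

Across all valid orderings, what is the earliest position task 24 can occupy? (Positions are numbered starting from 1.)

3

Every task that must precede task 24 has to come before it. Tracing all chains that end at task 24, those tasks are: task 18, task 33 — 2 in total.
With 2 mandatory predecessors, the earliest task 24 can sit is position 2+1 = 3, and placing just those 2 first achieves it.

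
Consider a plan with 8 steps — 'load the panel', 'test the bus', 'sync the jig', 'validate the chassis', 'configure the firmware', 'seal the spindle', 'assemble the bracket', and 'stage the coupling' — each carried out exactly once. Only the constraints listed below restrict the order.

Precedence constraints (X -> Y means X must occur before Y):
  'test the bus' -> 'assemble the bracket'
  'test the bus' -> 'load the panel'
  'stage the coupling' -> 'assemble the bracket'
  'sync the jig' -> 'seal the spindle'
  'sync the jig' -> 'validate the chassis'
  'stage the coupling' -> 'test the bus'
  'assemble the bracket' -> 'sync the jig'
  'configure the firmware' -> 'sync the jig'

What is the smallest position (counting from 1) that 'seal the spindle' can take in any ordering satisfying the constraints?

6

The steps that are forced before 'seal the spindle', directly or transitively, are 'test the bus', 'sync the jig', 'configure the firmware', 'assemble the bracket', 'stage the coupling'. That's 5 steps.
With 5 mandatory predecessors, the earliest 'seal the spindle' can sit is position 5+1 = 6, and placing just those 5 first achieves it.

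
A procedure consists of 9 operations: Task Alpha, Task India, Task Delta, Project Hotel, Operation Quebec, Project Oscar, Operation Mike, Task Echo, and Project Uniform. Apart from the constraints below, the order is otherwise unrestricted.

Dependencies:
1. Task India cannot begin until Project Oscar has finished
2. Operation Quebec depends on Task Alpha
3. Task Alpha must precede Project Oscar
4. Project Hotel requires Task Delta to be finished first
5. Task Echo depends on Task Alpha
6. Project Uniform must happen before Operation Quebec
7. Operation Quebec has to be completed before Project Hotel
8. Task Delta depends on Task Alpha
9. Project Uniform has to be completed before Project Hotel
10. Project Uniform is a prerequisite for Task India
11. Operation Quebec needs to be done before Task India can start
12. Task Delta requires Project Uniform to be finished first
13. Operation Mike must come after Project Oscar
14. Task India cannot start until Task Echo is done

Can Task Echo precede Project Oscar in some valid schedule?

Nothing in the constraints forces Project Oscar before Task Echo — there is no chain from Project Oscar to Task Echo.
That means at least one valid schedule has Task Echo before Project Oscar.

Yes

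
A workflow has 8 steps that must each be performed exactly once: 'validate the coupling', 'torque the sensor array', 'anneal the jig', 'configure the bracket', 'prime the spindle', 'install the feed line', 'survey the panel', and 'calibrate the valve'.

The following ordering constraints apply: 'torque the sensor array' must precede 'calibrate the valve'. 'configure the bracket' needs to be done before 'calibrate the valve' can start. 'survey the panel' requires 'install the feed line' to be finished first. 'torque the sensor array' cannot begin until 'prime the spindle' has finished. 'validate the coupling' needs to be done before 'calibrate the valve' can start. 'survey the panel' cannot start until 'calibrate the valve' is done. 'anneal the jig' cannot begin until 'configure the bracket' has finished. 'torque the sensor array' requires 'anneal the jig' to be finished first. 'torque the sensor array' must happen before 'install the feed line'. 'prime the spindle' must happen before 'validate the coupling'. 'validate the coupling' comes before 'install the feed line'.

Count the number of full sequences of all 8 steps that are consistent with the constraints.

2 steps have no prerequisites ('configure the bracket', 'prime the spindle'), so any of them could come first.
Counting all ways to extend the partial order to a total order gives 18.

18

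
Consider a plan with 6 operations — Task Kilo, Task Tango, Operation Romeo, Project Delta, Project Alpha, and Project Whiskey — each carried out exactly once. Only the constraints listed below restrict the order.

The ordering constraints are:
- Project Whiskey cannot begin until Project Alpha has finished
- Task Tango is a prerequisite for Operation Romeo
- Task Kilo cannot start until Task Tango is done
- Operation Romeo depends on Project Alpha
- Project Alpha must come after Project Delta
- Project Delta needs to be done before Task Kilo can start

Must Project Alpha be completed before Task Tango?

No

Nothing in the constraints links Project Alpha and Task Tango; they are unordered relative to each other.
So Project Alpha can come before Task Tango or after — it is not forced.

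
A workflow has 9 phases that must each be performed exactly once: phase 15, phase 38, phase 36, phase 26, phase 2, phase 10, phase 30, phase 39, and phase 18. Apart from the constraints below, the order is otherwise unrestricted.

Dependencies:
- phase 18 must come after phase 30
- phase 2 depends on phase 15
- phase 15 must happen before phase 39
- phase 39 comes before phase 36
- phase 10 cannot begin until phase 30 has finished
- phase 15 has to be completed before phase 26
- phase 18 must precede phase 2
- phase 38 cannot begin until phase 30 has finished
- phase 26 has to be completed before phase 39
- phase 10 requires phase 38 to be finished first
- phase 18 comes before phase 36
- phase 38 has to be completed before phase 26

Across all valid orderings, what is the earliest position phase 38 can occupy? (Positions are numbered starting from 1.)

The only phase forced before phase 38 (directly or transitively) is phase 30.
With 1 mandatory predecessor, the earliest phase 38 can sit is position 1+1 = 2, and placing just that one first achieves it.

2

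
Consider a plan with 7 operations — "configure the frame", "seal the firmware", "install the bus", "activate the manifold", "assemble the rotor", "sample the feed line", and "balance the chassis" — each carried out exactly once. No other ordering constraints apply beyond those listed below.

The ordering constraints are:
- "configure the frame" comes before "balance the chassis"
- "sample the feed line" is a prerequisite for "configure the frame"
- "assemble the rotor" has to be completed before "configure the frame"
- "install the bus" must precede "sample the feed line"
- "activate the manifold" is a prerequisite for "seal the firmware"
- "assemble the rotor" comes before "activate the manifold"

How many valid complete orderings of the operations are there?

2 operations have no prerequisites ("install the bus", "assemble the rotor"), so any of them could come first.
Systematically extending each partial ordering one operation at a time and counting, there are 31 complete orderings.

31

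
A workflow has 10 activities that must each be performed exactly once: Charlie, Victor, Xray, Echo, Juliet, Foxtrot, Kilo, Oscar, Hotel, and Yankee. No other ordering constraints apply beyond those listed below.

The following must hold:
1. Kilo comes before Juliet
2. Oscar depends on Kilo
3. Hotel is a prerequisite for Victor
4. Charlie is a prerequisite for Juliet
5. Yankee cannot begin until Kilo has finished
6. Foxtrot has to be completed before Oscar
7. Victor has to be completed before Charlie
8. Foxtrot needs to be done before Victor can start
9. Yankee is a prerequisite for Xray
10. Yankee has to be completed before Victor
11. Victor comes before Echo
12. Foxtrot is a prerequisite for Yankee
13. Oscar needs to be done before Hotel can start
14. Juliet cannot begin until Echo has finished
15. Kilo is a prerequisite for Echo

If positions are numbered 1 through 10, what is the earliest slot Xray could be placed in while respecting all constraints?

4

Working backwards through the constraints from Xray, its full set of required predecessors is Foxtrot, Kilo, Yankee — 3 of them.
So at minimum 3 activities come before Xray, putting Xray no earlier than position 4. That position is achievable by scheduling exactly those predecessors first.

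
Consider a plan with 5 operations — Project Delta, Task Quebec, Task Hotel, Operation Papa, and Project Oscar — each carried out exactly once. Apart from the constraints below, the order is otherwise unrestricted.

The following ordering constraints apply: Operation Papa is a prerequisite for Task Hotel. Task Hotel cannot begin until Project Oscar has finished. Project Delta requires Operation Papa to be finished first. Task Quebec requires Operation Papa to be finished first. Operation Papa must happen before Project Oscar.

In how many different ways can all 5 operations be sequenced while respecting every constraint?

Operation Papa is the only operation with nothing required before it, so every ordering starts there.
Counting all ways to extend the partial order to a total order gives 12.

12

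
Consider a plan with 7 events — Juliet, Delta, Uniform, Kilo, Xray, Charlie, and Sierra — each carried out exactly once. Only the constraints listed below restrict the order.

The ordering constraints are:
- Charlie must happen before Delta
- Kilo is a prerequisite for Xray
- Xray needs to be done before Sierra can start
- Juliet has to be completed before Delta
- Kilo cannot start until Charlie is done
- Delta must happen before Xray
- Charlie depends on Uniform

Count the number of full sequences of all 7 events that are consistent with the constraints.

7

The events with no prerequisites are Juliet, Uniform; any of them can be placed first.
Counting all ways to extend the partial order to a total order gives 7.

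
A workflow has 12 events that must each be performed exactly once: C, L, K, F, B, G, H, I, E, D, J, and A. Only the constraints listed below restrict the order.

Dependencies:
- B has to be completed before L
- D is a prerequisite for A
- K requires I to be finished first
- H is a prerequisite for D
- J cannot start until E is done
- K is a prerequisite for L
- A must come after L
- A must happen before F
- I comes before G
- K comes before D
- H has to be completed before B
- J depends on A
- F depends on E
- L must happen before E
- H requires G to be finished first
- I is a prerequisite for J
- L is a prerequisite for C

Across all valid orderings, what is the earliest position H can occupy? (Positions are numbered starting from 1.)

3

Every event that must precede H has to come before it. Tracing all chains that end at H, those events are: G, I — 2 in total.
So at minimum 2 events come before H, putting H no earlier than position 3. That position is achievable by scheduling exactly those predecessors first.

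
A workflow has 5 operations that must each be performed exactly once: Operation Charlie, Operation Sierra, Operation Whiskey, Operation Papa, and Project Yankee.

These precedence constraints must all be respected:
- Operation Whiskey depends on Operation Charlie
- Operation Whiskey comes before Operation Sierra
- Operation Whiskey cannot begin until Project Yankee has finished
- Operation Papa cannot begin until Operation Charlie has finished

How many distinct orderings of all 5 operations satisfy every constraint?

The operations with no prerequisites are Operation Charlie, Project Yankee; any of them can be placed first.
Enumerating by repeatedly choosing an available operation (one whose prerequisites are all placed) gives 7 distinct complete orderings.

7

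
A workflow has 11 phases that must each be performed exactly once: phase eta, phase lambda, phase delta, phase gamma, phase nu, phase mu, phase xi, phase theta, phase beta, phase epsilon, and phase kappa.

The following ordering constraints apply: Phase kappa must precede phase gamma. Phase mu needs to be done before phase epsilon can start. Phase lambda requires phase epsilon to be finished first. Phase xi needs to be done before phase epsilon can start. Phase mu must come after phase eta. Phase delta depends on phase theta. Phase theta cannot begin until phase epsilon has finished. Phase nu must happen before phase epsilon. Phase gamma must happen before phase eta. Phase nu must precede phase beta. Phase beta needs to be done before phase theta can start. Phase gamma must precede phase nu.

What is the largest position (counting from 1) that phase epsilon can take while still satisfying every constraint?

8

Following every chain forward from phase epsilon, the phases that must come later are phase lambda, phase delta, phase theta — 3 of them.
So at least 3 phases follow phase epsilon, putting phase epsilon no later than position 8. That position is achievable by scheduling everything else first.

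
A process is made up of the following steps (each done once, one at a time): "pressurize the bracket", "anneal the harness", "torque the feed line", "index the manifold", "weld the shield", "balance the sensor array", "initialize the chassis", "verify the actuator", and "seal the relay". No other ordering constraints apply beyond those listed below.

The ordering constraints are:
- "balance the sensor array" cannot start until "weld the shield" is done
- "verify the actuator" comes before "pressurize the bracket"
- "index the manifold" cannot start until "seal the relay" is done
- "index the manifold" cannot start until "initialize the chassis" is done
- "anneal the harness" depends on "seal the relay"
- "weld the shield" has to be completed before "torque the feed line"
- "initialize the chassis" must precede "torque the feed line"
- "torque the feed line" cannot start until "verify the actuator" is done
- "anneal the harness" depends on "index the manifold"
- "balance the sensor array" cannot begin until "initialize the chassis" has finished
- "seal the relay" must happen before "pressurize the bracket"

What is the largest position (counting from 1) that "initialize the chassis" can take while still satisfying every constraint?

Following every chain forward from "initialize the chassis", the steps that must come later are "anneal the harness", "torque the feed line", "index the manifold", "balance the sensor array" — 4 of them.
So at least 4 steps follow "initialize the chassis", putting "initialize the chassis" no later than position 5. That position is achievable by scheduling everything else first.

5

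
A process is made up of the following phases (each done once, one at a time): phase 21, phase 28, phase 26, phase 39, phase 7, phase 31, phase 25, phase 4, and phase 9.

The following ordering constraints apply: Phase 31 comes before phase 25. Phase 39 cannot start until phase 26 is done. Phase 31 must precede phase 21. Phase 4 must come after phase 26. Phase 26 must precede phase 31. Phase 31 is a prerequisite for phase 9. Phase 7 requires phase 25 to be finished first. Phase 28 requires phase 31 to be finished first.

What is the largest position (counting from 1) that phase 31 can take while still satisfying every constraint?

The phases that are forced after phase 31, directly or by a chain of constraints, are phase 21, phase 28, phase 7, phase 25, phase 9. That's 5 phases.
With 5 mandatory successors out of 9 phases total, the latest slot for phase 31 is 9−5 = 4, and it's reachable by doing all non-successors before phase 31.

4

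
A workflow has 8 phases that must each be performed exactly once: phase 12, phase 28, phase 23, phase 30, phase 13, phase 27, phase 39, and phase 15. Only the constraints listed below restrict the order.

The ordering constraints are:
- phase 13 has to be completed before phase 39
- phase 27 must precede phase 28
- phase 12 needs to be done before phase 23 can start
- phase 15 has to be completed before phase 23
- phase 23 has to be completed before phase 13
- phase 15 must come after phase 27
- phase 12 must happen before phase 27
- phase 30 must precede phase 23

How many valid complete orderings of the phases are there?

22

2 phases have no prerequisites (phase 12, phase 30), so any of them could come first.
Systematically extending each partial ordering one phase at a time and counting, there are 22 complete orderings.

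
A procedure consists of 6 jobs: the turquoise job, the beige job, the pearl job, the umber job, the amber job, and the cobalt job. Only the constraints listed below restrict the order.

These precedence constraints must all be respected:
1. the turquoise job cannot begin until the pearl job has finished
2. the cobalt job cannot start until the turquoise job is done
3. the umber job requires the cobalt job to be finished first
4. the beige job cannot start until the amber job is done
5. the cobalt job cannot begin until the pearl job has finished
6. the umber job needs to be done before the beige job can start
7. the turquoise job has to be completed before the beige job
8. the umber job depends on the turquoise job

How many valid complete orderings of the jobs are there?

2 jobs have no prerequisites (the pearl job, the amber job), so any of them could come first.
Enumerating by repeatedly choosing an available job (one whose prerequisites are all placed) gives 5 distinct complete orderings.

5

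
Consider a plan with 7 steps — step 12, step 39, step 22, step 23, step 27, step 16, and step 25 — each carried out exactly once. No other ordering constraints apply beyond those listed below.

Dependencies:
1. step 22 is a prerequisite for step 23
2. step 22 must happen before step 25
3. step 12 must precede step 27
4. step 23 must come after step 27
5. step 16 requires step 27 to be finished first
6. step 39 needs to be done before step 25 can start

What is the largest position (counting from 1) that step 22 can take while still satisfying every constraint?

5

Following every chain forward from step 22, the steps that must come later are step 23, step 25 — 2 of them.
So at least 2 steps follow step 22, putting step 22 no later than position 5. That position is achievable by scheduling everything else first.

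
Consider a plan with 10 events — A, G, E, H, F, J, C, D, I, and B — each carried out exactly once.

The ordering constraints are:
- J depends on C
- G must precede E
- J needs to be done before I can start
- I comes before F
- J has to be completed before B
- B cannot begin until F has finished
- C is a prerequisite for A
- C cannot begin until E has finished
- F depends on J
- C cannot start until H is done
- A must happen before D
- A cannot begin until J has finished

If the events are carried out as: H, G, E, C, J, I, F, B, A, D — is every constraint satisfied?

Yes

Going through the constraints one by one, each required predecessor appears earlier in the sequence than its dependent — e.g. C (position 4) is before A (position 9), as required.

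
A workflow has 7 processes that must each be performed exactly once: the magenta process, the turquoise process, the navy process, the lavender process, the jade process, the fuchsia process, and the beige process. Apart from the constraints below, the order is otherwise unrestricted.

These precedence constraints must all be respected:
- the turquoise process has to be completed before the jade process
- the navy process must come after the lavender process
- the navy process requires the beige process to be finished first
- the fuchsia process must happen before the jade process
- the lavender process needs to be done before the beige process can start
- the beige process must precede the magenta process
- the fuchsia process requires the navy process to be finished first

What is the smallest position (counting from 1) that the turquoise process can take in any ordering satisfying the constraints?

Nothing is required before the turquoise process; it can be the very first process.

1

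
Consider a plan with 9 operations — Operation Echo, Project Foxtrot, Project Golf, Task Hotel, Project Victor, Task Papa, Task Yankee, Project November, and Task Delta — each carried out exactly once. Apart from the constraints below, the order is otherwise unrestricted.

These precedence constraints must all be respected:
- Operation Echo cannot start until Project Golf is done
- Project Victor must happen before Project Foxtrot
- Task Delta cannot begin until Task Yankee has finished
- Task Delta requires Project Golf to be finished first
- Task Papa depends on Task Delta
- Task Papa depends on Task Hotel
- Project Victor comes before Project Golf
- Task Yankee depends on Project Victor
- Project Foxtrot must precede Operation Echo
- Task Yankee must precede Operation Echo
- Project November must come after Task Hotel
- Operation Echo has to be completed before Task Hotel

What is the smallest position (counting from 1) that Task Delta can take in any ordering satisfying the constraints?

The operations that are forced before Task Delta, directly or transitively, are Project Golf, Project Victor, Task Yankee. That's 3 operations.
With 3 mandatory predecessors, the earliest Task Delta can sit is position 3+1 = 4, and placing just those 3 first achieves it.

4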